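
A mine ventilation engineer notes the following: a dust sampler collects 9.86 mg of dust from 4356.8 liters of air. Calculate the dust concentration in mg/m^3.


Convert liters to m^3: 1 m^3 = 1000 L
Concentration = mass / volume * 1000
= 9.86 / 4356.8 * 1000
= 0.002263128902 * 1000
= 2.2631 mg/m^3

2.2631 mg/m^3


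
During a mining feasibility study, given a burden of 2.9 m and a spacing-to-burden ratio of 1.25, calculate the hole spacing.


3.625 m

Spacing = burden * ratio
= 2.9 * 1.25
= 3.625 m


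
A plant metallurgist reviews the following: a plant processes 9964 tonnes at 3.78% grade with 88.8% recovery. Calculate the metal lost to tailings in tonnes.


42.1836 tonnes

Total metal in feed:
= 9964 * 3.78 / 100 = 376.6392 tonnes
Metal recovered:
= 376.6392 * 88.8 / 100 = 334.4556096 tonnes
Metal lost to tailings:
= 376.6392 - 334.4556096
= 42.1836 tonnes


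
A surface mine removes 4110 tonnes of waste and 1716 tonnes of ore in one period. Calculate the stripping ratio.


2.3951

Stripping ratio = waste tonnage / ore tonnage
= 4110 / 1716
= 2.3951


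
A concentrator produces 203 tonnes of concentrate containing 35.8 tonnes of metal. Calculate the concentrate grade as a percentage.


Grade = (metal in concentrate / concentrate mass) * 100
= (35.8 / 203) * 100
= 0.1763546798 * 100
= 17.6355%

17.6355%


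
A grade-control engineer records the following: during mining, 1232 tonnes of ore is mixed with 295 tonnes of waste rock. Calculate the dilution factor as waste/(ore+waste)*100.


19.3189%

Total material = ore + waste
= 1232 + 295 = 1527 tonnes
Dilution = waste / total * 100
= 295 / 1527 * 100
= 0.19318926 * 100
= 19.3189%


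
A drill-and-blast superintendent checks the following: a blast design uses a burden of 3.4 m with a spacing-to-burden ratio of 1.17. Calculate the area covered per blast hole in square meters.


First, find the spacing:
Spacing = burden * ratio = 3.4 * 1.17
= 3.978 m
Then, calculate the area:
Area = burden * spacing = 3.4 * 3.978
= 13.5252 m^2

13.5252 m^2


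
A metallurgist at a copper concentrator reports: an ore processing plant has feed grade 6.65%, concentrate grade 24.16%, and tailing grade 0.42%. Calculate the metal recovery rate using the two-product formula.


Using the two-product formula:
R = 100 * c * (f - t) / (f * (c - t))
Numerator = 100 * 24.16 * (6.65 - 0.42)
= 100 * 24.16 * 6.23
= 15051.68
Denominator = 6.65 * (24.16 - 0.42)
= 6.65 * 23.74
= 157.871
R = 15051.68 / 157.871
= 95.3416%

95.3416%


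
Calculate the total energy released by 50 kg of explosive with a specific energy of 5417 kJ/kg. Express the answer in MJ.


Energy = mass * specific_energy / 1000
= 50 * 5417 / 1000
= 270850 / 1000
= 270.85 MJ

270.85 MJ


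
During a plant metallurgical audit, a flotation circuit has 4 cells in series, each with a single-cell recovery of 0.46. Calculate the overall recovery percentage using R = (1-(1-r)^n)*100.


91.4969%

Complement of single-cell recovery:
1 - r = 1 - 0.46 = 0.54
Raise to power n:
(1 - r)^4 = 0.54^4 = 0.08503056
Overall recovery:
R = (1 - 0.08503056) * 100
= 91.4969%


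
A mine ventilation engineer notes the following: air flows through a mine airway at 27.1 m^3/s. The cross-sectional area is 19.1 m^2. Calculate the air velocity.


Velocity = flow rate / cross-sectional area
= 27.1 / 19.1
= 1.4188 m/s

1.4188 m/s


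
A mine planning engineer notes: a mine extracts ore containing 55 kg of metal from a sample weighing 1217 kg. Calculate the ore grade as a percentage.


Ore grade = (metal mass / ore mass) * 100
= (55 / 1217) * 100
= 0.04519309778 * 100
= 4.5193%

4.5193%


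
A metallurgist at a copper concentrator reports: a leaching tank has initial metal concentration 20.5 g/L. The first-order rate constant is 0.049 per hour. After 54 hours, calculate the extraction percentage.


Compute the exponent:
-k * t = -0.049 * 54 = -2.646
Remaining concentration:
C = 20.5 * exp(-2.646)
= 20.5 * 0.07093438388
= 1.454154869 g/L
Extracted = 20.5 - 1.454154869 = 19.04584513 g/L
Extraction % = 19.04584513 / 20.5 * 100
= 92.9066%

92.9066%


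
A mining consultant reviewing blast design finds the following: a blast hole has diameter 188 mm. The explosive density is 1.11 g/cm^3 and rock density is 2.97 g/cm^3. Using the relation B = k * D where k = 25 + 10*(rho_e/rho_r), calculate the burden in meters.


5.4026 m

First, compute k:
rho_e / rho_r = 1.11 / 2.97 = 0.3737373737
k = 25 + 10 * 0.3737373737 = 28.73737374
Then, compute burden:
B = k * D / 1000 = 28.73737374 * 188 / 1000
= 5402.626263 / 1000
= 5.4026 m


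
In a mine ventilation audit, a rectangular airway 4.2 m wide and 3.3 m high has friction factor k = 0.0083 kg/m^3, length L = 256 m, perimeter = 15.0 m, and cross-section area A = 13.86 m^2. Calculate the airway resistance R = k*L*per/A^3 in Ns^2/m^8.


Compute the numerator:
k * L * per = 0.0083 * 256 * 15.0
= 31.872
Compute the denominator:
A^3 = 13.86^3 = 2662.500456
Resistance:
R = 31.872 / 2662.500456
= 0.012 Ns^2/m^8

0.012 Ns^2/m^8


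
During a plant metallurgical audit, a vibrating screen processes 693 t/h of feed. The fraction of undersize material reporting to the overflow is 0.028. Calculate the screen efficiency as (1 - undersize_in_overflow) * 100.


Screen efficiency = (1 - fraction of undersize in overflow) * 100
= (1 - 0.028) * 100
= 0.972 * 100
= 97.2%

97.2%


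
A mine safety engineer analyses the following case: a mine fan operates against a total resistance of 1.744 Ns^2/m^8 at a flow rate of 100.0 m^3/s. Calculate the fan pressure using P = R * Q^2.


17440.0 Pa

Compute Q^2:
Q^2 = 100.0^2 = 10000.0
Compute pressure:
P = R * Q^2 = 1.744 * 10000.0
= 17440.0 Pa


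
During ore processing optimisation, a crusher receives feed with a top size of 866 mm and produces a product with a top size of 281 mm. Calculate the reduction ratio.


3.0819

Reduction ratio = feed size / product size
= 866 / 281
= 3.0819


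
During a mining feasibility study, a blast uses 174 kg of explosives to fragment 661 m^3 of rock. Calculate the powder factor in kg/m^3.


Powder factor = explosive mass / rock volume
= 174 / 661
= 0.2632 kg/m^3

0.2632 kg/m^3


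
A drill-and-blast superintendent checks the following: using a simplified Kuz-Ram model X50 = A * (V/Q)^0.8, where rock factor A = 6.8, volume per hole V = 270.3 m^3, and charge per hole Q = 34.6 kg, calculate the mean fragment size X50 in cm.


35.2148 cm

Compute V/Q:
V/Q = 270.3 / 34.6 = 7.812138728
Raise to the power 0.8:
(V/Q)^0.8 = 7.812138728^0.8 = 5.178642814
Multiply by A:
X50 = 6.8 * 5.178642814
= 35.2148 cm


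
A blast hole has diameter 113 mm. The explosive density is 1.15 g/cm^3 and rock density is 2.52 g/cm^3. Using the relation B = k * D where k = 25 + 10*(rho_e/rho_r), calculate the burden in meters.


3.3407 m

First, compute k:
rho_e / rho_r = 1.15 / 2.52 = 0.4563492063
k = 25 + 10 * 0.4563492063 = 29.56349206
Then, compute burden:
B = k * D / 1000 = 29.56349206 * 113 / 1000
= 3340.674603 / 1000
= 3.3407 m


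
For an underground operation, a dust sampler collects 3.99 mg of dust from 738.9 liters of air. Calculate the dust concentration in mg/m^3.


Convert liters to m^3: 1 m^3 = 1000 L
Concentration = mass / volume * 1000
= 3.99 / 738.9 * 1000
= 0.005399918798 * 1000
= 5.3999 mg/m^3

5.3999 mg/m^3


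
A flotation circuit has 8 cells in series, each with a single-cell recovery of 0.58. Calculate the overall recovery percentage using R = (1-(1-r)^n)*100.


Complement of single-cell recovery:
1 - r = 1 - 0.58 = 0.42
Raise to power n:
(1 - r)^8 = 0.42^8 = 0.0009682651996
Overall recovery:
R = (1 - 0.0009682651996) * 100
= 99.9032%

99.9032%


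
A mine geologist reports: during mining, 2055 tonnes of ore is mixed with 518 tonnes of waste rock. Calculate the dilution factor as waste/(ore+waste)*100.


20.1321%

Total material = ore + waste
= 2055 + 518 = 2573 tonnes
Dilution = waste / total * 100
= 518 / 2573 * 100
= 0.2013214147 * 100
= 20.1321%


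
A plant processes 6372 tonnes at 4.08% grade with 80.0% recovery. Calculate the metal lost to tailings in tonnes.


Total metal in feed:
= 6372 * 4.08 / 100 = 259.9776 tonnes
Metal recovered:
= 259.9776 * 80.0 / 100 = 207.98208 tonnes
Metal lost to tailings:
= 259.9776 - 207.98208
= 51.9955 tonnes

51.9955 tonnes


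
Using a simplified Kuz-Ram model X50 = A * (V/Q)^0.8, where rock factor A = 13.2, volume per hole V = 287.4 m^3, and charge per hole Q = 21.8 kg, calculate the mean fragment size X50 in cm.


103.8958 cm

Compute V/Q:
V/Q = 287.4 / 21.8 = 13.18348624
Raise to the power 0.8:
(V/Q)^0.8 = 13.18348624^0.8 = 7.870896764
Multiply by A:
X50 = 13.2 * 7.870896764
= 103.8958 cm


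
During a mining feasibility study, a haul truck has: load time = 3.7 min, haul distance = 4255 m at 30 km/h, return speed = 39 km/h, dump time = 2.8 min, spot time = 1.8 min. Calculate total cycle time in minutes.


Convert haul speed to m/min: 30 * 1000/60 = 500 m/min
Haul time = 4255 / 500 = 8.51 min
Convert return speed to m/min: 39 * 1000/60 = 650 m/min
Return time = 4255 / 650 = 6.546153846 min
Total cycle time:
= 3.7 + 8.51 + 2.8 + 6.546153846 + 1.8
= 23.3562 min

23.3562 min


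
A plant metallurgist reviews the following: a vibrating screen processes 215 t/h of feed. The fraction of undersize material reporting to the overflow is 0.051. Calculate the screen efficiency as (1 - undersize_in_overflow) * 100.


Screen efficiency = (1 - fraction of undersize in overflow) * 100
= (1 - 0.051) * 100
= 0.949 * 100
= 94.9%

94.9%


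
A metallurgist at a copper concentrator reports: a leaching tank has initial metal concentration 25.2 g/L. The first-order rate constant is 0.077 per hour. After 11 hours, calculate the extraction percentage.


Compute the exponent:
-k * t = -0.077 * 11 = -0.847
Remaining concentration:
C = 25.2 * exp(-0.847)
= 25.2 * 0.428699102
= 10.80321737 g/L
Extracted = 25.2 - 10.80321737 = 14.39678263 g/L
Extraction % = 14.39678263 / 25.2 * 100
= 57.1301%

57.1301%


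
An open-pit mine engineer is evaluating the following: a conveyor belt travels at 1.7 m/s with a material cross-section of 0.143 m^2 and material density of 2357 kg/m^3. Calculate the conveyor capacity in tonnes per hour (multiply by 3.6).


Volumetric flow = speed * area
= 1.7 * 0.143 = 0.2431 m^3/s
Mass flow = volumetric * density
= 0.2431 * 2357 = 572.9867 kg/s
Convert to t/h: multiply by 3.6
Capacity = 572.9867 * 3.6
= 2062.7521 t/h

2062.7521 t/h


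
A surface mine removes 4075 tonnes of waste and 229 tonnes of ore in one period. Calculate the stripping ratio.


Stripping ratio = waste tonnage / ore tonnage
= 4075 / 229
= 17.7948

17.7948


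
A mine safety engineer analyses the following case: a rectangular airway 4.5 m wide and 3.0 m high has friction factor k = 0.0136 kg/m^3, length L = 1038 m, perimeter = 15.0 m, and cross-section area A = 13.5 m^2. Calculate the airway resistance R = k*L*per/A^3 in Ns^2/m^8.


Compute the numerator:
k * L * per = 0.0136 * 1038 * 15.0
= 211.752
Compute the denominator:
A^3 = 13.5^3 = 2460.375
Resistance:
R = 211.752 / 2460.375
= 0.0861 Ns^2/m^8

0.0861 Ns^2/m^8


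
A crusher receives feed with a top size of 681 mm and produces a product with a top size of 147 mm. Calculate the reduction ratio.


Reduction ratio = feed size / product size
= 681 / 147
= 4.6327

4.6327


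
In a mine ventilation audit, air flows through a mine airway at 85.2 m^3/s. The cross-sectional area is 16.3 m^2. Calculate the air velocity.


5.227 m/s

Velocity = flow rate / cross-sectional area
= 85.2 / 16.3
= 5.227 m/s


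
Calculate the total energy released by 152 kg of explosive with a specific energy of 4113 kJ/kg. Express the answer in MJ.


625.176 MJ

Energy = mass * specific_energy / 1000
= 152 * 4113 / 1000
= 625176 / 1000
= 625.176 MJ


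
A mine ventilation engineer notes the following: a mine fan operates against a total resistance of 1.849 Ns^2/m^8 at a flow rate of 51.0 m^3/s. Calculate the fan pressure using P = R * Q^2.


Compute Q^2:
Q^2 = 51.0^2 = 2601.0
Compute pressure:
P = R * Q^2 = 1.849 * 2601.0
= 4809.249 Pa

4809.249 Pa


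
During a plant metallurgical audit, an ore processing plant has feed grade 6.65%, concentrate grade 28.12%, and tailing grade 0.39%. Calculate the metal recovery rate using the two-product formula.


Using the two-product formula:
R = 100 * c * (f - t) / (f * (c - t))
Numerator = 100 * 28.12 * (6.65 - 0.39)
= 100 * 28.12 * 6.26
= 17603.12
Denominator = 6.65 * (28.12 - 0.39)
= 6.65 * 27.73
= 184.4045
R = 17603.12 / 184.4045
= 95.4593%

95.4593%


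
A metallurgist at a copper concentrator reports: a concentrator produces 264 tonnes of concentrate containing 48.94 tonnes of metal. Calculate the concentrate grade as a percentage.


18.5379%

Grade = (metal in concentrate / concentrate mass) * 100
= (48.94 / 264) * 100
= 0.1853787879 * 100
= 18.5379%


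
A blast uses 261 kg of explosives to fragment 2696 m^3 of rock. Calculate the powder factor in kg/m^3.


0.0968 kg/m^3

Powder factor = explosive mass / rock volume
= 261 / 2696
= 0.0968 kg/m^3


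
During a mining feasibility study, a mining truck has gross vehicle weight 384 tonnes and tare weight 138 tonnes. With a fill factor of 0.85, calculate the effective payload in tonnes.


Maximum payload = gross - tare
= 384 - 138 = 246 tonnes
Effective payload = max payload * fill factor
= 246 * 0.85
= 209.1 tonnes

209.1 tonnes


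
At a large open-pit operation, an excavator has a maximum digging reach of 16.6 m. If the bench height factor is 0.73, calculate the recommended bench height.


12.118 m

Bench height = reach * factor
= 16.6 * 0.73
= 12.118 m


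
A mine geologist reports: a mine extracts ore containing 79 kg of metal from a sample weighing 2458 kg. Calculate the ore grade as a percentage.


3.214%

Ore grade = (metal mass / ore mass) * 100
= (79 / 2458) * 100
= 0.03213995118 * 100
= 3.214%


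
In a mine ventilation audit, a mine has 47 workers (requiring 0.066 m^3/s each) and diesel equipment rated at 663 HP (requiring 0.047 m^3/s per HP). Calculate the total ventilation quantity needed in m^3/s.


34.263 m^3/s

Airflow for workers:
Q_people = 47 * 0.066 = 3.102 m^3/s
Airflow for diesel equipment:
Q_diesel = 663 * 0.047 = 31.161 m^3/s
Total ventilation:
Q_total = 3.102 + 31.161
= 34.263 m^3/s


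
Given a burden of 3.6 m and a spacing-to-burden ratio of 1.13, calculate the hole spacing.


4.068 m

Spacing = burden * ratio
= 3.6 * 1.13
= 4.068 m


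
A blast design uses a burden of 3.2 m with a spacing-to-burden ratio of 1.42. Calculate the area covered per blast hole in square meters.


14.5408 m^2

First, find the spacing:
Spacing = burden * ratio = 3.2 * 1.42
= 4.544 m
Then, calculate the area:
Area = burden * spacing = 3.2 * 4.544
= 14.5408 m^2


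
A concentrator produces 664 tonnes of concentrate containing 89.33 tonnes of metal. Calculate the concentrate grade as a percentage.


13.4533%

Grade = (metal in concentrate / concentrate mass) * 100
= (89.33 / 664) * 100
= 0.1345331325 * 100
= 13.4533%


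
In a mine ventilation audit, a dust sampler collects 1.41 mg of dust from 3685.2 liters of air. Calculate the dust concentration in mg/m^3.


Convert liters to m^3: 1 m^3 = 1000 L
Concentration = mass / volume * 1000
= 1.41 / 3685.2 * 1000
= 0.0003826115272 * 1000
= 0.3826 mg/m^3

0.3826 mg/m^3


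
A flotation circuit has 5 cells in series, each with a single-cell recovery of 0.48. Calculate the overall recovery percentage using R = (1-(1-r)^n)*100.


Complement of single-cell recovery:
1 - r = 1 - 0.48 = 0.52
Raise to power n:
(1 - r)^5 = 0.52^5 = 0.0380204032
Overall recovery:
R = (1 - 0.0380204032) * 100
= 96.198%

96.198%


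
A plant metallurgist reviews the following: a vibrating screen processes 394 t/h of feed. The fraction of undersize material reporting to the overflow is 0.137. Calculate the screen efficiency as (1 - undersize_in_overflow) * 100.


Screen efficiency = (1 - fraction of undersize in overflow) * 100
= (1 - 0.137) * 100
= 0.863 * 100
= 86.3%

86.3%


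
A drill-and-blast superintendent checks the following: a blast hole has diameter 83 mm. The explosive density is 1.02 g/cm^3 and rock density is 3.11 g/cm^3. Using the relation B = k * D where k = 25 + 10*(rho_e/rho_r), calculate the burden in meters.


First, compute k:
rho_e / rho_r = 1.02 / 3.11 = 0.3279742765
k = 25 + 10 * 0.3279742765 = 28.27974277
Then, compute burden:
B = k * D / 1000 = 28.27974277 * 83 / 1000
= 2347.21865 / 1000
= 2.3472 m

2.3472 m


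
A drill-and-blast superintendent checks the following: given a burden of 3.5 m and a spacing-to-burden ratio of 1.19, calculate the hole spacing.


4.165 m

Spacing = burden * ratio
= 3.5 * 1.19
= 4.165 m


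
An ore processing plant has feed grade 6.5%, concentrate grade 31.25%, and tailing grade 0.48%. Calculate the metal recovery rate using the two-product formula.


Using the two-product formula:
R = 100 * c * (f - t) / (f * (c - t))
Numerator = 100 * 31.25 * (6.5 - 0.48)
= 100 * 31.25 * 6.02
= 18812.5
Denominator = 6.5 * (31.25 - 0.48)
= 6.5 * 30.77
= 200.005
R = 18812.5 / 200.005
= 94.0601%

94.0601%


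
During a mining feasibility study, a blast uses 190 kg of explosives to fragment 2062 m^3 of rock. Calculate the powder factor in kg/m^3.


0.0921 kg/m^3

Powder factor = explosive mass / rock volume
= 190 / 2062
= 0.0921 kg/m^3


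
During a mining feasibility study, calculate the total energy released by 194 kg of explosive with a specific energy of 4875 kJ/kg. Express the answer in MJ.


Energy = mass * specific_energy / 1000
= 194 * 4875 / 1000
= 945750 / 1000
= 945.75 MJ

945.75 MJ


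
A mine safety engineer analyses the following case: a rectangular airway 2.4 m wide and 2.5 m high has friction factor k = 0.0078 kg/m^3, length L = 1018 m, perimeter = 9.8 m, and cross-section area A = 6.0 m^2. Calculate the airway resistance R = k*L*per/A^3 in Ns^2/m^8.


Compute the numerator:
k * L * per = 0.0078 * 1018 * 9.8
= 77.81592
Compute the denominator:
A^3 = 6.0^3 = 216
Resistance:
R = 77.81592 / 216
= 0.3603 Ns^2/m^8

0.3603 Ns^2/m^8


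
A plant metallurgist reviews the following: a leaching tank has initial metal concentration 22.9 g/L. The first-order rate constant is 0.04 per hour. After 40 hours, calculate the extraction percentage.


79.8103%

Compute the exponent:
-k * t = -0.04 * 40 = -1.6
Remaining concentration:
C = 22.9 * exp(-1.6)
= 22.9 * 0.201896518
= 4.623430262 g/L
Extracted = 22.9 - 4.623430262 = 18.27656974 g/L
Extraction % = 18.27656974 / 22.9 * 100
= 79.8103%


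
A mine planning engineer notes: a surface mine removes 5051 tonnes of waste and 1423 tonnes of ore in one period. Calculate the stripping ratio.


3.5495

Stripping ratio = waste tonnage / ore tonnage
= 5051 / 1423
= 3.5495


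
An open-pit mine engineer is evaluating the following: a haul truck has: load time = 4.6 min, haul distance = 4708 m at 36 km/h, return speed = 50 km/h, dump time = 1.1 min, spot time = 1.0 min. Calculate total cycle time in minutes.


Convert haul speed to m/min: 36 * 1000/60 = 600 m/min
Haul time = 4708 / 600 = 7.846666667 min
Convert return speed to m/min: 50 * 1000/60 = 833.3333333 m/min
Return time = 4708 / 833.3333333 = 5.6496 min
Total cycle time:
= 4.6 + 7.846666667 + 1.1 + 5.6496 + 1.0
= 20.1963 min

20.1963 min


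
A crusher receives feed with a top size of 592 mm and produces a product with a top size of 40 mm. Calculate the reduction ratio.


Reduction ratio = feed size / product size
= 592 / 40
= 14.8

14.8


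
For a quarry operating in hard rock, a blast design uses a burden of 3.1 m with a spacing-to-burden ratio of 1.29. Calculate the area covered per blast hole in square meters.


12.3969 m^2

First, find the spacing:
Spacing = burden * ratio = 3.1 * 1.29
= 3.999 m
Then, calculate the area:
Area = burden * spacing = 3.1 * 3.999
= 12.3969 m^2


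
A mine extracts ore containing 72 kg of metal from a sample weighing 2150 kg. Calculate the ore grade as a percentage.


3.3488%

Ore grade = (metal mass / ore mass) * 100
= (72 / 2150) * 100
= 0.03348837209 * 100
= 3.3488%


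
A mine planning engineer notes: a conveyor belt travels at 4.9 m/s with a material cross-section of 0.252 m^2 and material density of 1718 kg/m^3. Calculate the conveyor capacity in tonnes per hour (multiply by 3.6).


7636.991 t/h

Volumetric flow = speed * area
= 4.9 * 0.252 = 1.2348 m^3/s
Mass flow = volumetric * density
= 1.2348 * 1718 = 2121.3864 kg/s
Convert to t/h: multiply by 3.6
Capacity = 2121.3864 * 3.6
= 7636.991 t/h


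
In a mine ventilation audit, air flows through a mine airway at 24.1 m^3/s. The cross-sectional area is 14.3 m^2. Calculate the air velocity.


Velocity = flow rate / cross-sectional area
= 24.1 / 14.3
= 1.6853 m/s

1.6853 m/s


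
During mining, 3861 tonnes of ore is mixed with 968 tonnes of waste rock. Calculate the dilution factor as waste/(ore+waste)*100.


Total material = ore + waste
= 3861 + 968 = 4829 tonnes
Dilution = waste / total * 100
= 968 / 4829 * 100
= 0.2004555809 * 100
= 20.0456%

20.0456%


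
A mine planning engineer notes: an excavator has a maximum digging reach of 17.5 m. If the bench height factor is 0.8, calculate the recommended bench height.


14.0 m

Bench height = reach * factor
= 17.5 * 0.8
= 14.0 m


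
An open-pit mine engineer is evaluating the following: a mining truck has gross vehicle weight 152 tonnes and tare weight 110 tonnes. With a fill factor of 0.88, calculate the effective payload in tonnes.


36.96 tonnes

Maximum payload = gross - tare
= 152 - 110 = 42 tonnes
Effective payload = max payload * fill factor
= 42 * 0.88
= 36.96 tonnes


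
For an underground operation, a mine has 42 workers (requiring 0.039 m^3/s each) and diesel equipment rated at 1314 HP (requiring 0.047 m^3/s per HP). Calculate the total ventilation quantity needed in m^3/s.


63.396 m^3/s

Airflow for workers:
Q_people = 42 * 0.039 = 1.638 m^3/s
Airflow for diesel equipment:
Q_diesel = 1314 * 0.047 = 61.758 m^3/s
Total ventilation:
Q_total = 1.638 + 61.758
= 63.396 m^3/s


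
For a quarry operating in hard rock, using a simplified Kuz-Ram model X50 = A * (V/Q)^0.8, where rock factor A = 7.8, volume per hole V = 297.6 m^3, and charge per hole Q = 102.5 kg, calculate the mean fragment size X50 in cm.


18.2988 cm

Compute V/Q:
V/Q = 297.6 / 102.5 = 2.903414634
Raise to the power 0.8:
(V/Q)^0.8 = 2.903414634^0.8 = 2.345995902
Multiply by A:
X50 = 7.8 * 2.345995902
= 18.2988 cm


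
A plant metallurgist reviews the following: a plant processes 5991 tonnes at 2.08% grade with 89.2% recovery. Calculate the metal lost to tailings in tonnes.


Total metal in feed:
= 5991 * 2.08 / 100 = 124.6128 tonnes
Metal recovered:
= 124.6128 * 89.2 / 100 = 111.1546176 tonnes
Metal lost to tailings:
= 124.6128 - 111.1546176
= 13.4582 tonnes

13.4582 tonnes


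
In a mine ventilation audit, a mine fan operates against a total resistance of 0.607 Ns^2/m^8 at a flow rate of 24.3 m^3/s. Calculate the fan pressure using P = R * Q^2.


Compute Q^2:
Q^2 = 24.3^2 = 590.49
Compute pressure:
P = R * Q^2 = 0.607 * 590.49
= 358.4274 Pa

358.4274 Pa


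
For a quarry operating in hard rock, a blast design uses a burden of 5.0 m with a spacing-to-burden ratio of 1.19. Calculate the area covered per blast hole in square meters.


29.75 m^2

First, find the spacing:
Spacing = burden * ratio = 5.0 * 1.19
= 5.95 m
Then, calculate the area:
Area = burden * spacing = 5.0 * 5.95
= 29.75 m^2


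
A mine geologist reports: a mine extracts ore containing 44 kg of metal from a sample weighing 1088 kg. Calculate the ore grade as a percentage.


4.0441%

Ore grade = (metal mass / ore mass) * 100
= (44 / 1088) * 100
= 0.04044117647 * 100
= 4.0441%


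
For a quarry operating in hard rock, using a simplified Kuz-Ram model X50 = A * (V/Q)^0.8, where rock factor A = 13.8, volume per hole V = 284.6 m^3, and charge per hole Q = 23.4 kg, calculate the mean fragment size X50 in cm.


Compute V/Q:
V/Q = 284.6 / 23.4 = 12.16239316
Raise to the power 0.8:
(V/Q)^0.8 = 12.16239316^0.8 = 7.379301088
Multiply by A:
X50 = 13.8 * 7.379301088
= 101.8344 cm

101.8344 cm


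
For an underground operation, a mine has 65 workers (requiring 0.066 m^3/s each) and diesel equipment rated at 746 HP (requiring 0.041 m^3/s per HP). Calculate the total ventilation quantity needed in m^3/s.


Airflow for workers:
Q_people = 65 * 0.066 = 4.29 m^3/s
Airflow for diesel equipment:
Q_diesel = 746 * 0.041 = 30.586 m^3/s
Total ventilation:
Q_total = 4.29 + 30.586
= 34.876 m^3/s

34.876 m^3/s


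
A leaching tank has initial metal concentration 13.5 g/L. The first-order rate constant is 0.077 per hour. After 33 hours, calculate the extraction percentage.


Compute the exponent:
-k * t = -0.077 * 33 = -2.541
Remaining concentration:
C = 13.5 * exp(-2.541)
= 13.5 * 0.07878757281
= 1.063632233 g/L
Extracted = 13.5 - 1.063632233 = 12.43636777 g/L
Extraction % = 12.43636777 / 13.5 * 100
= 92.1212%

92.1212%


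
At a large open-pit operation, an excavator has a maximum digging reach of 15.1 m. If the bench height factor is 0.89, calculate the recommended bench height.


13.439 m

Bench height = reach * factor
= 15.1 * 0.89
= 13.439 m


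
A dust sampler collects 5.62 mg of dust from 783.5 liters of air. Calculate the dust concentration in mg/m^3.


Convert liters to m^3: 1 m^3 = 1000 L
Concentration = mass / volume * 1000
= 5.62 / 783.5 * 1000
= 0.007172941927 * 1000
= 7.1729 mg/m^3

7.1729 mg/m^3


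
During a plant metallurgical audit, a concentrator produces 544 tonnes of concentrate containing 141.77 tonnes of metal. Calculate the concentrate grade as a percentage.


Grade = (metal in concentrate / concentrate mass) * 100
= (141.77 / 544) * 100
= 0.2606066176 * 100
= 26.0607%

26.0607%


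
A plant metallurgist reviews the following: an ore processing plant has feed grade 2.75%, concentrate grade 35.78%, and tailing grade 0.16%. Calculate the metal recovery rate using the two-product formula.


94.6049%

Using the two-product formula:
R = 100 * c * (f - t) / (f * (c - t))
Numerator = 100 * 35.78 * (2.75 - 0.16)
= 100 * 35.78 * 2.59
= 9267.02
Denominator = 2.75 * (35.78 - 0.16)
= 2.75 * 35.62
= 97.955
R = 9267.02 / 97.955
= 94.6049%


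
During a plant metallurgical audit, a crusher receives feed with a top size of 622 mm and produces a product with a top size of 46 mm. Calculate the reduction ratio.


13.5217

Reduction ratio = feed size / product size
= 622 / 46
= 13.5217


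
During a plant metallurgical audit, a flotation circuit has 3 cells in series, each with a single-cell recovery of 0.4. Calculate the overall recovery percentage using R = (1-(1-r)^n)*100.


78.4%

Complement of single-cell recovery:
1 - r = 1 - 0.4 = 0.6
Raise to power n:
(1 - r)^3 = 0.6^3 = 0.216
Overall recovery:
R = (1 - 0.216) * 100
= 78.4%


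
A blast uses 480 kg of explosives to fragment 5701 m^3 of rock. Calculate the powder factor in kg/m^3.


0.0842 kg/m^3

Powder factor = explosive mass / rock volume
= 480 / 5701
= 0.0842 kg/m^3


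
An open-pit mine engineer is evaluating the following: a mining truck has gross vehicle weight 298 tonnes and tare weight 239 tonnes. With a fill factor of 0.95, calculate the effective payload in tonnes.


Maximum payload = gross - tare
= 298 - 239 = 59 tonnes
Effective payload = max payload * fill factor
= 59 * 0.95
= 56.05 tonnes

56.05 tonnes


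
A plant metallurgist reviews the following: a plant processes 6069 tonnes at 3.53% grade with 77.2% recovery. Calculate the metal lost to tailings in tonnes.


48.8457 tonnes

Total metal in feed:
= 6069 * 3.53 / 100 = 214.2357 tonnes
Metal recovered:
= 214.2357 * 77.2 / 100 = 165.3899604 tonnes
Metal lost to tailings:
= 214.2357 - 165.3899604
= 48.8457 tonnes


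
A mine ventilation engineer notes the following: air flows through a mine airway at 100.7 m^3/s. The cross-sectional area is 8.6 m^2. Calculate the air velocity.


Velocity = flow rate / cross-sectional area
= 100.7 / 8.6
= 11.7093 m/s

11.7093 m/s


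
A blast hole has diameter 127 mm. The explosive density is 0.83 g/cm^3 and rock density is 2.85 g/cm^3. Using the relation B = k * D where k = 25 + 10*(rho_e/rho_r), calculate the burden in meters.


3.5449 m

First, compute k:
rho_e / rho_r = 0.83 / 2.85 = 0.2912280702
k = 25 + 10 * 0.2912280702 = 27.9122807
Then, compute burden:
B = k * D / 1000 = 27.9122807 * 127 / 1000
= 3544.859649 / 1000
= 3.5449 m


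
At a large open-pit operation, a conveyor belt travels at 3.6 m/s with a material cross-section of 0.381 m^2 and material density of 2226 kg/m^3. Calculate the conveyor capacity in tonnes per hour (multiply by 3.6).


Volumetric flow = speed * area
= 3.6 * 0.381 = 1.3716 m^3/s
Mass flow = volumetric * density
= 1.3716 * 2226 = 3053.1816 kg/s
Convert to t/h: multiply by 3.6
Capacity = 3053.1816 * 3.6
= 10991.4538 t/h

10991.4538 t/h


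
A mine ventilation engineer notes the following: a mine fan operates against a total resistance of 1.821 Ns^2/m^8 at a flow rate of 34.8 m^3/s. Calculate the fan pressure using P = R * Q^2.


Compute Q^2:
Q^2 = 34.8^2 = 1211.04
Compute pressure:
P = R * Q^2 = 1.821 * 1211.04
= 2205.3038 Pa

2205.3038 Pa


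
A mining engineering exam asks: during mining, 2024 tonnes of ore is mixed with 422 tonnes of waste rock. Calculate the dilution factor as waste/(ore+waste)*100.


17.2527%

Total material = ore + waste
= 2024 + 422 = 2446 tonnes
Dilution = waste / total * 100
= 422 / 2446 * 100
= 0.172526574 * 100
= 17.2527%


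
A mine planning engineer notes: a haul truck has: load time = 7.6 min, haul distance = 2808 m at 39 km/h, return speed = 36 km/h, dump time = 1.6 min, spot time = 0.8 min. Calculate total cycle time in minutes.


19.0 min

Convert haul speed to m/min: 39 * 1000/60 = 650 m/min
Haul time = 2808 / 650 = 4.32 min
Convert return speed to m/min: 36 * 1000/60 = 600 m/min
Return time = 2808 / 600 = 4.68 min
Total cycle time:
= 7.6 + 4.32 + 1.6 + 4.68 + 0.8
= 19.0 min


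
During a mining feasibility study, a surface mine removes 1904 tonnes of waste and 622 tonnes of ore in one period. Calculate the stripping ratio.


Stripping ratio = waste tonnage / ore tonnage
= 1904 / 622
= 3.0611

3.0611


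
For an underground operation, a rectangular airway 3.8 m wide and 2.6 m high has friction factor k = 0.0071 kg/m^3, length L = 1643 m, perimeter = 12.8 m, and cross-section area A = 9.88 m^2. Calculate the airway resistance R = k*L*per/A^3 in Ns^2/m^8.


Compute the numerator:
k * L * per = 0.0071 * 1643 * 12.8
= 149.31584
Compute the denominator:
A^3 = 9.88^3 = 964.430272
Resistance:
R = 149.31584 / 964.430272
= 0.1548 Ns^2/m^8

0.1548 Ns^2/m^8


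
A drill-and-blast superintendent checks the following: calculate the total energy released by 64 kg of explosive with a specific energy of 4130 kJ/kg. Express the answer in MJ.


Energy = mass * specific_energy / 1000
= 64 * 4130 / 1000
= 264320 / 1000
= 264.32 MJ

264.32 MJ


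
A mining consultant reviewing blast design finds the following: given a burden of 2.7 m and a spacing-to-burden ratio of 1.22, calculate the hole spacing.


Spacing = burden * ratio
= 2.7 * 1.22
= 3.294 m

3.294 m


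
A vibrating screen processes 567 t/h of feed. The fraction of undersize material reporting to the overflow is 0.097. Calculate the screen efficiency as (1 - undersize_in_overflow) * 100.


Screen efficiency = (1 - fraction of undersize in overflow) * 100
= (1 - 0.097) * 100
= 0.903 * 100
= 90.3%

90.3%


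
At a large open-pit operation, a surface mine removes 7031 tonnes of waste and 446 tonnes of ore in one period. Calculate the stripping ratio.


15.7646

Stripping ratio = waste tonnage / ore tonnage
= 7031 / 446
= 15.7646


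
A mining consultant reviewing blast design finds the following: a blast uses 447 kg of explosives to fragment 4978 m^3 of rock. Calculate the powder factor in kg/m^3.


0.0898 kg/m^3

Powder factor = explosive mass / rock volume
= 447 / 4978
= 0.0898 kg/m^3


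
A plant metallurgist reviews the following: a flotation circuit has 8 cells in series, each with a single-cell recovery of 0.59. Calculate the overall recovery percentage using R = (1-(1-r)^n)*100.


Complement of single-cell recovery:
1 - r = 1 - 0.59 = 0.41
Raise to power n:
(1 - r)^8 = 0.41^8 = 0.0007984925229
Overall recovery:
R = (1 - 0.0007984925229) * 100
= 99.9202%

99.9202%


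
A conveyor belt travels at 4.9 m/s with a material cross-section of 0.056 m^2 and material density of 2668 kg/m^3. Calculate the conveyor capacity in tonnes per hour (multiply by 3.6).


2635.5571 t/h

Volumetric flow = speed * area
= 4.9 * 0.056 = 0.2744 m^3/s
Mass flow = volumetric * density
= 0.2744 * 2668 = 732.0992 kg/s
Convert to t/h: multiply by 3.6
Capacity = 732.0992 * 3.6
= 2635.5571 t/h


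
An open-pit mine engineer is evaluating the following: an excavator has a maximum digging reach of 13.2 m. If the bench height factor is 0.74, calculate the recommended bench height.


Bench height = reach * factor
= 13.2 * 0.74
= 9.768 m

9.768 m


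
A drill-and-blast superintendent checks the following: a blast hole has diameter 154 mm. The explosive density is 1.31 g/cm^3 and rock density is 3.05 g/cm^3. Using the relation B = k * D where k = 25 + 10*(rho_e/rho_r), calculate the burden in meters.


4.5114 m

First, compute k:
rho_e / rho_r = 1.31 / 3.05 = 0.4295081967
k = 25 + 10 * 0.4295081967 = 29.29508197
Then, compute burden:
B = k * D / 1000 = 29.29508197 * 154 / 1000
= 4511.442623 / 1000
= 4.5114 m


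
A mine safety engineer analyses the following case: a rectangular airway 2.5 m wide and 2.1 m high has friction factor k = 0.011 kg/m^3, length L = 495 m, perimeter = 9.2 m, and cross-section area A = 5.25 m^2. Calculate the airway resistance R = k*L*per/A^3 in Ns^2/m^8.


0.3462 Ns^2/m^8

Compute the numerator:
k * L * per = 0.011 * 495 * 9.2
= 50.094
Compute the denominator:
A^3 = 5.25^3 = 144.703125
Resistance:
R = 50.094 / 144.703125
= 0.3462 Ns^2/m^8


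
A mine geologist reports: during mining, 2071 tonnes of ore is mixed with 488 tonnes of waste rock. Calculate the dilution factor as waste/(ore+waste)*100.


Total material = ore + waste
= 2071 + 488 = 2559 tonnes
Dilution = waste / total * 100
= 488 / 2559 * 100
= 0.190699492 * 100
= 19.0699%

19.0699%


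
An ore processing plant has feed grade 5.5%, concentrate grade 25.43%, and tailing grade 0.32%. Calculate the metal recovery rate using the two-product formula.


Using the two-product formula:
R = 100 * c * (f - t) / (f * (c - t))
Numerator = 100 * 25.43 * (5.5 - 0.32)
= 100 * 25.43 * 5.18
= 13172.74
Denominator = 5.5 * (25.43 - 0.32)
= 5.5 * 25.11
= 138.105
R = 13172.74 / 138.105
= 95.3821%

95.3821%


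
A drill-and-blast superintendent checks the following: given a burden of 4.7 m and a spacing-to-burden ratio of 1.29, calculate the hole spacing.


Spacing = burden * ratio
= 4.7 * 1.29
= 6.063 m

6.063 m


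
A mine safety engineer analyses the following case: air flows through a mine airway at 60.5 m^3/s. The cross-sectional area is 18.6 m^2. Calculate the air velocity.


3.2527 m/s

Velocity = flow rate / cross-sectional area
= 60.5 / 18.6
= 3.2527 m/s


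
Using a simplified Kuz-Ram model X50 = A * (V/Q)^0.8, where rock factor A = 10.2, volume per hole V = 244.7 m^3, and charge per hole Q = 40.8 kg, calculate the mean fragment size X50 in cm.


Compute V/Q:
V/Q = 244.7 / 40.8 = 5.99754902
Raise to the power 0.8:
(V/Q)^0.8 = 5.99754902^0.8 = 4.191592407
Multiply by A:
X50 = 10.2 * 4.191592407
= 42.7542 cm

42.7542 cm


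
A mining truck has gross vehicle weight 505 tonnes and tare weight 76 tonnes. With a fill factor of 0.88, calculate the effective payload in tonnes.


377.52 tonnes

Maximum payload = gross - tare
= 505 - 76 = 429 tonnes
Effective payload = max payload * fill factor
= 429 * 0.88
= 377.52 tonnes


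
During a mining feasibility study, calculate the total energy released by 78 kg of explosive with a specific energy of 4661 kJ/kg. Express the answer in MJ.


363.558 MJ

Energy = mass * specific_energy / 1000
= 78 * 4661 / 1000
= 363558 / 1000
= 363.558 MJ


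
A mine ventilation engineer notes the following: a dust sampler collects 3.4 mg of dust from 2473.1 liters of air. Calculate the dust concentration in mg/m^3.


1.3748 mg/m^3

Convert liters to m^3: 1 m^3 = 1000 L
Concentration = mass / volume * 1000
= 3.4 / 2473.1 * 1000
= 0.00137479277 * 1000
= 1.3748 mg/m^3


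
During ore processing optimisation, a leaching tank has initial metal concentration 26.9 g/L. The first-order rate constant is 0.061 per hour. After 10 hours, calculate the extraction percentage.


45.6649%

Compute the exponent:
-k * t = -0.061 * 10 = -0.61
Remaining concentration:
C = 26.9 * exp(-0.61)
= 26.9 * 0.5433508691
= 14.61613838 g/L
Extracted = 26.9 - 14.61613838 = 12.28386162 g/L
Extraction % = 12.28386162 / 26.9 * 100
= 45.6649%


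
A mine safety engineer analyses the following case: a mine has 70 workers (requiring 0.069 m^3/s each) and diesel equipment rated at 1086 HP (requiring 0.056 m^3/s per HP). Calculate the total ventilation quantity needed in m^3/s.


65.646 m^3/s

Airflow for workers:
Q_people = 70 * 0.069 = 4.83 m^3/s
Airflow for diesel equipment:
Q_diesel = 1086 * 0.056 = 60.816 m^3/s
Total ventilation:
Q_total = 4.83 + 60.816
= 65.646 m^3/s


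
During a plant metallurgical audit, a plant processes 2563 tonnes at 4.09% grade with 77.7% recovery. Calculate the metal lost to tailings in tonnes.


Total metal in feed:
= 2563 * 4.09 / 100 = 104.8267 tonnes
Metal recovered:
= 104.8267 * 77.7 / 100 = 81.4503459 tonnes
Metal lost to tailings:
= 104.8267 - 81.4503459
= 23.3764 tonnes

23.3764 tonnes


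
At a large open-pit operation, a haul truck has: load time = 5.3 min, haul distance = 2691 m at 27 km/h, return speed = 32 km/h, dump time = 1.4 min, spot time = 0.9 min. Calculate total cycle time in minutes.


18.6256 min

Convert haul speed to m/min: 27 * 1000/60 = 450 m/min
Haul time = 2691 / 450 = 5.98 min
Convert return speed to m/min: 32 * 1000/60 = 533.3333333 m/min
Return time = 2691 / 533.3333333 = 5.045625 min
Total cycle time:
= 5.3 + 5.98 + 1.4 + 5.045625 + 0.9
= 18.6256 min


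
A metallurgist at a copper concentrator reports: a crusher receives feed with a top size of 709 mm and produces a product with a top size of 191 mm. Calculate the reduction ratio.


Reduction ratio = feed size / product size
= 709 / 191
= 3.712

3.712


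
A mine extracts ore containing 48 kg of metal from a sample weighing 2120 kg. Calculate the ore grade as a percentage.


2.2642%

Ore grade = (metal mass / ore mass) * 100
= (48 / 2120) * 100
= 0.02264150943 * 100
= 2.2642%


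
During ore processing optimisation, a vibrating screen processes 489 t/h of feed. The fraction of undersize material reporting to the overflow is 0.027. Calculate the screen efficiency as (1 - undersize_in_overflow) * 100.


Screen efficiency = (1 - fraction of undersize in overflow) * 100
= (1 - 0.027) * 100
= 0.973 * 100
= 97.3%

97.3%


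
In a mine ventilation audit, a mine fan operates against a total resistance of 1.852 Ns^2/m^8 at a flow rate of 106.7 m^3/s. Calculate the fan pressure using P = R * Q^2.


21084.8163 Pa

Compute Q^2:
Q^2 = 106.7^2 = 11384.89
Compute pressure:
P = R * Q^2 = 1.852 * 11384.89
= 21084.8163 Pa


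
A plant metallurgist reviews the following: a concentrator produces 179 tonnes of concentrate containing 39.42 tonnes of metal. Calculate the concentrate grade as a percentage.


Grade = (metal in concentrate / concentrate mass) * 100
= (39.42 / 179) * 100
= 0.2202234637 * 100
= 22.0223%

22.0223%


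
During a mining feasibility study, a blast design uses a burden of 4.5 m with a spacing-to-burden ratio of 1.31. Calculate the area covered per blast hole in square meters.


26.5275 m^2

First, find the spacing:
Spacing = burden * ratio = 4.5 * 1.31
= 5.895 m
Then, calculate the area:
Area = burden * spacing = 4.5 * 5.895
= 26.5275 m^2
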